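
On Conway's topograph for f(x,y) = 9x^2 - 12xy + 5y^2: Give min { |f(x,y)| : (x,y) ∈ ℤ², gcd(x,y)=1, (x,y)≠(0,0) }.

translate: b→6 (≡-12 mod 18), so (9,-12,5)→(9,6,2)
flip: (9,6,2)→(2,-6,9)
translate: b→2 (≡-6 mod 4), so (2,-6,9)→(2,2,5)
reduced (well bottom): (2,2,5) with a≤c, −a<b≤a
well minimum = a = 2

2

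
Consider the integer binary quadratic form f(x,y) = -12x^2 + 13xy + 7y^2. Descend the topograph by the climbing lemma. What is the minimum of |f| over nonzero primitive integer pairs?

river: ρ → (7,15,-10)
river: ρ → (-10,5,12)
river: ρ → (12,19,-3)
river: ρ → (-3,17,18)
river: ρ → (18,19,-2)
river: ρ → (-2,21,8)
river: ρ → (8,11,-12)
river: ρ → (-12,13,7)
closes: descent 0, river 8
min |a| on river = 2

2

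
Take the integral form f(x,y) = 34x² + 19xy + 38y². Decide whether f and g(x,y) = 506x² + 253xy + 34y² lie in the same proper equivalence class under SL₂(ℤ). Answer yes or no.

D₁ = -4807, D₂ = -4807
f: reduced (well bottom): (34,19,38) with a≤c, −a<b≤a
g: flip: (506,253,34)→(34,-253,506)
g: translate: b→19 (≡-253 mod 68), so (34,-253,506)→(34,19,38)
g: reduced (well bottom): (34,19,38) with a≤c, −a<b≤a
reduced forms (34, 19, 38) vs (34, 19, 38) ⇒ equivalent

yes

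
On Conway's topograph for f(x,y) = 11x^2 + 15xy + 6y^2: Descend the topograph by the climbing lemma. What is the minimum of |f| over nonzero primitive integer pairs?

translate: b→-7 (≡15 mod 22), so (11,15,6)→(11,-7,2)
flip: (11,-7,2)→(2,7,11)
translate: b→-1 (≡7 mod 4), so (2,7,11)→(2,-1,5)
reduced (well bottom): (2,-1,5) with a≤c, −a<b≤a
well minimum = a = 2

2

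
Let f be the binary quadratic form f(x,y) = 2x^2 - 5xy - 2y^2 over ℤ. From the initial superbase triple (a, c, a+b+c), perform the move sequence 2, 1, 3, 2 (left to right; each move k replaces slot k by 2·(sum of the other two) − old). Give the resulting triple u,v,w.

start (2,-2,-5) = (f(1,0),f(0,1),f(1,1))
replace slot 2: 2·(2+(-5)) − (-2) = -4 → (2,-4,-5)
replace slot 1: 2·((-4)+(-5)) − 2 = -20 → (-20,-4,-5)
replace slot 3: 2·((-20)+(-4)) − (-5) = -43 → (-20,-4,-43)
replace slot 2: 2·((-20)+(-43)) − (-4) = -122 → (-20,-122,-43)

-20,-122,-43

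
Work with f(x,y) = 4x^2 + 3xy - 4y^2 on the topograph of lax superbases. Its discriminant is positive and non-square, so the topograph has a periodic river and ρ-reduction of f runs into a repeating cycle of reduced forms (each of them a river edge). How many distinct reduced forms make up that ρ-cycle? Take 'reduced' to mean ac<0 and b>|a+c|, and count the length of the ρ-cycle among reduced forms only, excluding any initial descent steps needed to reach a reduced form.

D = 73, ⌊√D⌋ = 8
river: ρ → (-4,5,3)
river: ρ → (3,7,-2)
river: ρ → (-2,5,6)
river: ρ → (6,7,-1)
river: ρ → (-1,7,6)
river: ρ → (6,5,-2)
river: ρ → (-2,7,3)
river: ρ → (3,5,-4)
river: ρ → (-4,3,4)
river: ρ → (4,5,-3)
river: ρ → (-3,7,2)
river: ρ → (2,5,-6)
river: ρ → (-6,7,1)
river: ρ → (1,7,-6)
river: ρ → (-6,5,2)
river: ρ → (2,7,-3)
river: ρ → (-3,5,4)
river: ρ → (4,3,-4)
ρ-cycle length = 18 (tail of 0 descent steps not counted)

18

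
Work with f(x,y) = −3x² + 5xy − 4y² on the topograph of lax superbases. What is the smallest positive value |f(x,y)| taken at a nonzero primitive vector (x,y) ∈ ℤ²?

translate: b→1 (≡-5 mod 6), so (3,-5,4)→(3,1,2)
flip: (3,1,2)→(2,-1,3)
reduced (well bottom): (2,-1,3) with a≤c, −a<b≤a
well minimum |f| = |-2| = 2 (negative-definite)

2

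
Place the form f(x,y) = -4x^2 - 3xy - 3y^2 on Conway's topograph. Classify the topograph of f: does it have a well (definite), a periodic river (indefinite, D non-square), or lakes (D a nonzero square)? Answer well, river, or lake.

D = b²−4ac = (-3)² − 4·(-4)·(-3) = -39
D < 0 ⇒ definite ⇒ every region one sign ⇒ single well

well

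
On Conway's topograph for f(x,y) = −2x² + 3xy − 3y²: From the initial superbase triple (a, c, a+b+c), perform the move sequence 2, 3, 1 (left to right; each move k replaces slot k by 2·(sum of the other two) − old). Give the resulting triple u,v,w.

start (-2,-3,-2) = (f(1,0),f(0,1),f(1,1))
replace slot 2: 2·((-2)+(-2)) − (-3) = -5 → (-2,-5,-2)
replace slot 3: 2·((-2)+(-5)) − (-2) = -12 → (-2,-5,-12)
replace slot 1: 2·((-5)+(-12)) − (-2) = -32 → (-32,-5,-12)

-32,-5,-12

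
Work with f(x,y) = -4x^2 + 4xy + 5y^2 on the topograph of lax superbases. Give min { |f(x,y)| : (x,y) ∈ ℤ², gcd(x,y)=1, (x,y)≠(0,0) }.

river: ρ → (5,6,-3)
river: ρ → (-3,6,5)
river: ρ → (5,4,-4)
river: ρ → (-4,4,5)
closes: descent 0, river 4
min |a| on river = 3

3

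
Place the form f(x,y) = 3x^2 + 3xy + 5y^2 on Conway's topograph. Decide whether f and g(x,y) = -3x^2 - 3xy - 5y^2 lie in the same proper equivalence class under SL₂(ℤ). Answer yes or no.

D₁ = -51, D₂ = -51
f: reduced (well bottom): (3,3,5) with a≤c, −a<b≤a
g is negative-definite; reduce −g:
−g: reduced (well bottom): (3,3,5) with a≤c, −a<b≤a
flip sign back: reduced form of g is (-3,-3,-5)
reduced forms (3, 3, 5) vs (-3, -3, -5) ⇒ inequivalent

no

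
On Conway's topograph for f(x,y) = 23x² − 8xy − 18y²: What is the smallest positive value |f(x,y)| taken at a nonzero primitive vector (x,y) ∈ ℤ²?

descent: ρ → (-18,8,23)  [lands on river]
river: ρ → (23,38,-3)
river: ρ → (-3,40,10)
river: ρ → (10,40,-3)
river: ρ → (-3,38,23)
river: ρ → (23,8,-18)
river: ρ → (-18,28,13)
river: ρ → (13,24,-22)
river: ρ → (-22,20,15)
river: ρ → (15,40,-2)
river: ρ → (-2,40,15)
river: ρ → (15,20,-22)
river: ρ → (-22,24,13)
river: ρ → (13,28,-18)
closes: descent 1, river 14
min |a| on river = 2

2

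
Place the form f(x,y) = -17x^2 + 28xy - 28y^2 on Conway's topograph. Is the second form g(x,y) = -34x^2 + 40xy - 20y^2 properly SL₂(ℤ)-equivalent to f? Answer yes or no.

D₁ = -1120, D₂ = -1120
f is negative-definite; reduce −f:
−f: translate: b→6 (≡-28 mod 34), so (17,-28,28)→(17,6,17)
−f: reduced (well bottom): (17,6,17) with a≤c, −a<b≤a
flip sign back: reduced form of f is (-17,-6,-17)
g is negative-definite; reduce −g:
−g: translate: b→28 (≡-40 mod 68), so (34,-40,20)→(34,28,14)
−g: flip: (34,28,14)→(14,-28,34)
−g: translate: b→0 (≡-28 mod 28), so (14,-28,34)→(14,0,20)
−g: reduced (well bottom): (14,0,20) with a≤c, −a<b≤a
flip sign back: reduced form of g is (-14,0,-20)
reduced forms (-17, -6, -17) vs (-14, 0, -20) ⇒ inequivalent

no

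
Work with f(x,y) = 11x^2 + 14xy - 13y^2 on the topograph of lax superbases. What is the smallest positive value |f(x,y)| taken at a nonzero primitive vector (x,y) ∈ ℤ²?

river: ρ → (-13,12,12)
river: ρ → (12,12,-13)
river: ρ → (-13,14,11)
river: ρ → (11,8,-16)
river: ρ → (-16,24,3)
river: ρ → (3,24,-16)
river: ρ → (-16,8,11)
river: ρ → (11,14,-13)
closes: descent 0, river 8
min |a| on river = 3

3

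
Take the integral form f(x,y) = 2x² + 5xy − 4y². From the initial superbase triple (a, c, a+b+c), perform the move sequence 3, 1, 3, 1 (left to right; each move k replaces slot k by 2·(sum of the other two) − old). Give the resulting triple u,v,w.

start (2,-4,3) = (f(1,0),f(0,1),f(1,1))
replace slot 3: 2·(2+(-4)) − 3 = -7 → (2,-4,-7)
replace slot 1: 2·((-4)+(-7)) − 2 = -24 → (-24,-4,-7)
replace slot 3: 2·((-24)+(-4)) − (-7) = -49 → (-24,-4,-49)
replace slot 1: 2·((-4)+(-49)) − (-24) = -82 → (-82,-4,-49)

-82,-4,-49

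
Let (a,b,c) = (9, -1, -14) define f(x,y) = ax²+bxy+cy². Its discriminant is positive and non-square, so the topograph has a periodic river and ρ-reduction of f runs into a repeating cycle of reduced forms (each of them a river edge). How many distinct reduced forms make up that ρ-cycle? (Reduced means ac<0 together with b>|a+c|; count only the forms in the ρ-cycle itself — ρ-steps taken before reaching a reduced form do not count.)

D = 505, ⌊√D⌋ = 22
descent: ρ → (-14,1,9)
descent: ρ → (9,17,-6)  [lands on river]
river: ρ → (-6,19,6)
river: ρ → (6,17,-9)
river: ρ → (-9,19,4)
river: ρ → (4,21,-4)
river: ρ → (-4,19,9)
ρ-cycle length = 6 (tail of 2 descent steps not counted)

6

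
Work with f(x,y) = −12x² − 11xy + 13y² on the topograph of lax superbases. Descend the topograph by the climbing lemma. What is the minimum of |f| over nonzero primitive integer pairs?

descent: ρ → (13,11,-12)  [lands on river]
river: ρ → (-12,13,12)
river: ρ → (12,11,-13)
river: ρ → (-13,15,10)
river: ρ → (10,25,-3)
river: ρ → (-3,23,18)
river: ρ → (18,13,-8)
river: ρ → (-8,19,12)
river: ρ → (12,5,-15)
river: ρ → (-15,25,2)
river: ρ → (2,27,-2)
river: ρ → (-2,25,15)
river: ρ → (15,5,-12)
river: ρ → (-12,19,8)
river: ρ → (8,13,-18)
river: ρ → (-18,23,3)
river: ρ → (3,25,-10)
river: ρ → (-10,15,13)
closes: descent 1, river 18
min |a| on river = 2

2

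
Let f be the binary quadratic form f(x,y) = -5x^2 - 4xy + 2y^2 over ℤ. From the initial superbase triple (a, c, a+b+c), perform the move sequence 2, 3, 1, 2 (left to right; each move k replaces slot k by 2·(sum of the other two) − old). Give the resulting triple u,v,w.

start (-5,2,-7) = (f(1,0),f(0,1),f(1,1))
replace slot 2: 2·((-5)+(-7)) − 2 = -26 → (-5,-26,-7)
replace slot 3: 2·((-5)+(-26)) − (-7) = -55 → (-5,-26,-55)
replace slot 1: 2·((-26)+(-55)) − (-5) = -157 → (-157,-26,-55)
replace slot 2: 2·((-157)+(-55)) − (-26) = -398 → (-157,-398,-55)

-157,-398,-55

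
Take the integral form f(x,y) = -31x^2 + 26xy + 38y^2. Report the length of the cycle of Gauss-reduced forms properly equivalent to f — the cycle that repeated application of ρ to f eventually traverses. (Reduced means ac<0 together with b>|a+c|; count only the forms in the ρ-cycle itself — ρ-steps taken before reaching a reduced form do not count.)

D = 5388, ⌊√D⌋ = 73
river: ρ → (38,50,-19)
river: ρ → (-19,64,17)
river: ρ → (17,72,-3)
river: ρ → (-3,72,17)
river: ρ → (17,64,-19)
river: ρ → (-19,50,38)
river: ρ → (38,26,-31)
river: ρ → (-31,36,33)
river: ρ → (33,30,-34)
river: ρ → (-34,38,29)
river: ρ → (29,20,-43)
river: ρ → (-43,66,6)
river: ρ → (6,66,-43)
river: ρ → (-43,20,29)
river: ρ → (29,38,-34)
river: ρ → (-34,30,33)
river: ρ → (33,36,-31)
river: ρ → (-31,26,38)
ρ-cycle length = 18 (tail of 0 descent steps not counted)

18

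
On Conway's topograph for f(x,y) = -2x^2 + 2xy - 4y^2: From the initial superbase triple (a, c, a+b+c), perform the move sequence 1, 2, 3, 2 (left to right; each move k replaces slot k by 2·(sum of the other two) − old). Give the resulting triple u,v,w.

start (-2,-4,-4) = (f(1,0),f(0,1),f(1,1))
replace slot 1: 2·((-4)+(-4)) − (-2) = -14 → (-14,-4,-4)
replace slot 2: 2·((-14)+(-4)) − (-4) = -32 → (-14,-32,-4)
replace slot 3: 2·((-14)+(-32)) − (-4) = -88 → (-14,-32,-88)
replace slot 2: 2·((-14)+(-88)) − (-32) = -172 → (-14,-172,-88)

-14,-172,-88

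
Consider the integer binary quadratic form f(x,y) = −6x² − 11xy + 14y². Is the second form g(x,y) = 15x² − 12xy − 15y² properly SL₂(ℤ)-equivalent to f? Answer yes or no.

D₁ = 457, D₂ = 1044
discriminants differ ⇒ not SL₂(ℤ)-equivalent

no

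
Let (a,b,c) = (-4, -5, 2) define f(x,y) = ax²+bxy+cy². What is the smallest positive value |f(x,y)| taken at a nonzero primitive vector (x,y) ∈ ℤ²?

descent: ρ → (2,5,-4)  [lands on river]
river: ρ → (-4,3,3)
river: ρ → (3,3,-4)
river: ρ → (-4,5,2)
river: ρ → (2,7,-1)
river: ρ → (-1,7,2)
closes: descent 1, river 6
min |a| on river = 1

1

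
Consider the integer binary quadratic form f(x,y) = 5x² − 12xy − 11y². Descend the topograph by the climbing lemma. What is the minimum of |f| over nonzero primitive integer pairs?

descent: ρ → (-11,12,5)  [lands on river]
river: ρ → (5,18,-2)
river: ρ → (-2,18,5)
river: ρ → (5,12,-11)
river: ρ → (-11,10,6)
river: ρ → (6,14,-7)
river: ρ → (-7,14,6)
river: ρ → (6,10,-11)
closes: descent 1, river 8
min |a| on river = 2

2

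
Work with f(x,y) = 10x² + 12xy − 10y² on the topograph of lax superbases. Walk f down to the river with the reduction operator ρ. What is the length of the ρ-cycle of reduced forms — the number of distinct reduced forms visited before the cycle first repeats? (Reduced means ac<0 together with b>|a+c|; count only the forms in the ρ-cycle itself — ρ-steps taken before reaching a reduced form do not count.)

D = 544, ⌊√D⌋ = 23
river: ρ → (-10,8,12)
river: ρ → (12,16,-6)
river: ρ → (-6,20,6)
river: ρ → (6,16,-12)
river: ρ → (-12,8,10)
river: ρ → (10,12,-10)
ρ-cycle length = 6 (tail of 0 descent steps not counted)

6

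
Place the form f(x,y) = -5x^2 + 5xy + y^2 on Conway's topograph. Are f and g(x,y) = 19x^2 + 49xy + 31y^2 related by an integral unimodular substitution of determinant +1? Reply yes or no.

D₁ = 45, D₂ = 45
river cycle of f (length 2): (1, 5, -5), (-5, 5, 1)
river cycle of g (length 2): (1, 5, -5), (-5, 5, 1)
cycles coincide ⇒ equivalent

yes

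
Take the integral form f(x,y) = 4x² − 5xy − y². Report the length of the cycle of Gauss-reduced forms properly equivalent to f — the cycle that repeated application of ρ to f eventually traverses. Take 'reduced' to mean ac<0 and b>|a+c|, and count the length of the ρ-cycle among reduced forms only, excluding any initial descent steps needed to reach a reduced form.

D = 41, ⌊√D⌋ = 6
descent: ρ → (-1,5,4)  [lands on river]
river: ρ → (4,3,-2)
river: ρ → (-2,5,2)
river: ρ → (2,3,-4)
river: ρ → (-4,5,1)
river: ρ → (1,5,-4)
river: ρ → (-4,3,2)
river: ρ → (2,5,-2)
river: ρ → (-2,3,4)
river: ρ → (4,5,-1)
ρ-cycle length = 10 (tail of 1 descent step not counted)

10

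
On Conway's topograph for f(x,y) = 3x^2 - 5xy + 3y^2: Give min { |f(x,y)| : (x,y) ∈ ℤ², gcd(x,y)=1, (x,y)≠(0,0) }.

translate: b→1 (≡-5 mod 6), so (3,-5,3)→(3,1,1)
flip: (3,1,1)→(1,-1,3)
translate: b→1 (≡-1 mod 2), so (1,-1,3)→(1,1,3)
reduced (well bottom): (1,1,3) with a≤c, −a<b≤a
well minimum = a = 1

1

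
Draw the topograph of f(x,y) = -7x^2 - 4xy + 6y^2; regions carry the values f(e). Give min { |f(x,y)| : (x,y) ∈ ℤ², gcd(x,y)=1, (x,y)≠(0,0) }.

descent: ρ → (6,4,-7)  [lands on river]
river: ρ → (-7,10,3)
river: ρ → (3,8,-10)
river: ρ → (-10,12,1)
river: ρ → (1,12,-10)
river: ρ → (-10,8,3)
river: ρ → (3,10,-7)
river: ρ → (-7,4,6)
river: ρ → (6,8,-5)
river: ρ → (-5,12,2)
river: ρ → (2,12,-5)
river: ρ → (-5,8,6)
closes: descent 1, river 12
min |a| on river = 1

1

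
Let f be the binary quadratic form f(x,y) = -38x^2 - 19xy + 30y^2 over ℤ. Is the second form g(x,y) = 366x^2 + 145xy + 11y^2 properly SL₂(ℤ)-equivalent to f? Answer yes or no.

D₁ = 4921, D₂ = 4921
river cycle of f (length 60): (30, 19, -38), (-38, 57, 11), (11, 53, -48), (-48, 43, 16), (16, 53, -33), (-33, 13, 36), (36, 59, -10), (-10, 61, 30), (30, 59, -12), (-12, 61, 25), … (50 more)
river cycle of g (length 60): (11, 53, -48), (-48, 43, 16), (16, 53, -33), (-33, 13, 36), (36, 59, -10), (-10, 61, 30), (30, 59, -12), (-12, 61, 25), (25, 39, -34), (-34, 29, 30), … (50 more)
cycles coincide ⇒ equivalent

yes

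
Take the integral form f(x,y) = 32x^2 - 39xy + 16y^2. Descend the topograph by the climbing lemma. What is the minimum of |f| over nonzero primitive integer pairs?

translate: b→25 (≡-39 mod 64), so (32,-39,16)→(32,25,9)
flip: (32,25,9)→(9,-25,32)
translate: b→-7 (≡-25 mod 18), so (9,-25,32)→(9,-7,16)
reduced (well bottom): (9,-7,16) with a≤c, −a<b≤a
well minimum = a = 9

9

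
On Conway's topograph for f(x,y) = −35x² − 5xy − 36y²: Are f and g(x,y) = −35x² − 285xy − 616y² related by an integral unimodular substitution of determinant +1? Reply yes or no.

D₁ = -5015, D₂ = -5015
f is negative-definite; reduce −f:
−f: reduced (well bottom): (35,5,36) with a≤c, −a<b≤a
flip sign back: reduced form of f is (-35,-5,-36)
g is negative-definite; reduce −g:
−g: translate: b→5 (≡285 mod 70), so (35,285,616)→(35,5,36)
−g: reduced (well bottom): (35,5,36) with a≤c, −a<b≤a
flip sign back: reduced form of g is (-35,-5,-36)
reduced forms (-35, -5, -36) vs (-35, -5, -36) ⇒ equivalent

yes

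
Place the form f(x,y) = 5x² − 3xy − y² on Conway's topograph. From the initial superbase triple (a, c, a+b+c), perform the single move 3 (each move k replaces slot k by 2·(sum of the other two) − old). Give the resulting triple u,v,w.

start (5,-1,1) = (f(1,0),f(0,1),f(1,1))
replace slot 3: 2·(5+(-1)) − 1 = 7 → (5,-1,7)

5,-1,7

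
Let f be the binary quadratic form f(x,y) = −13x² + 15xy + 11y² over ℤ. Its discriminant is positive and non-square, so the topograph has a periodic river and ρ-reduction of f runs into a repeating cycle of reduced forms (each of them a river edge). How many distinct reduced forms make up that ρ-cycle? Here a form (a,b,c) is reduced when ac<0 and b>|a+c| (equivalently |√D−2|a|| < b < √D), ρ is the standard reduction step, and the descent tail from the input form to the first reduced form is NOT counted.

D = 797, ⌊√D⌋ = 28
river: ρ → (11,7,-17)
river: ρ → (-17,27,1)
river: ρ → (1,27,-17)
river: ρ → (-17,7,11)
river: ρ → (11,15,-13)
river: ρ → (-13,11,13)
river: ρ → (13,15,-11)
river: ρ → (-11,7,17)
river: ρ → (17,27,-1)
river: ρ → (-1,27,17)
river: ρ → (17,7,-11)
river: ρ → (-11,15,13)
river: ρ → (13,11,-13)
river: ρ → (-13,15,11)
ρ-cycle length = 14 (tail of 0 descent steps not counted)

14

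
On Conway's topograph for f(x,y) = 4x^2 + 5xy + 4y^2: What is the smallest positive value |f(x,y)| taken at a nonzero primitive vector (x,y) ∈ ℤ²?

translate: b→-3 (≡5 mod 8), so (4,5,4)→(4,-3,3)
flip: (4,-3,3)→(3,3,4)
reduced (well bottom): (3,3,4) with a≤c, −a<b≤a
well minimum = a = 3

3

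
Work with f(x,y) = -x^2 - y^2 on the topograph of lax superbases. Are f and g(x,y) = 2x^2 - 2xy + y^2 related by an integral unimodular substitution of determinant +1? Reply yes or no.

D₁ = -4, D₂ = -4
f is negative-definite; reduce −f:
−f: reduced (well bottom): (1,0,1) with a≤c, −a<b≤a
flip sign back: reduced form of f is (-1,0,-1)
g: translate: b→2 (≡-2 mod 4), so (2,-2,1)→(2,2,1)
g: flip: (2,2,1)→(1,-2,2)
g: translate: b→0 (≡-2 mod 2), so (1,-2,2)→(1,0,1)
g: reduced (well bottom): (1,0,1) with a≤c, −a<b≤a
reduced forms (-1, 0, -1) vs (1, 0, 1) ⇒ inequivalent

no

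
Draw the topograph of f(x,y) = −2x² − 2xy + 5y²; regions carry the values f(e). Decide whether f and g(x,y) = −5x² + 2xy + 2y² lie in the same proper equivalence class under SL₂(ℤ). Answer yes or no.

D₁ = 44, D₂ = 44
river cycle of f (length 2): (-2, 6, 1), (1, 6, -2)
river cycle of g (length 2): (2, 6, -1), (-1, 6, 2)
cycles differ ⇒ inequivalent

no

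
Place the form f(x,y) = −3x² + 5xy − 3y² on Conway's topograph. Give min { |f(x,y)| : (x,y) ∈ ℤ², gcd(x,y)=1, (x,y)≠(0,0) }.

translate: b→1 (≡-5 mod 6), so (3,-5,3)→(3,1,1)
flip: (3,1,1)→(1,-1,3)
translate: b→1 (≡-1 mod 2), so (1,-1,3)→(1,1,3)
reduced (well bottom): (1,1,3) with a≤c, −a<b≤a
well minimum |f| = |-1| = 1 (negative-definite)

1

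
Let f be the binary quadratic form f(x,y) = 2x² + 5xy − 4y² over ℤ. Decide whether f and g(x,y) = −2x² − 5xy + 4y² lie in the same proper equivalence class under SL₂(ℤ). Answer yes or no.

D₁ = 57, D₂ = 57
river cycle of f (length 6): (-4, 3, 3), (3, 3, -4), (-4, 5, 2), (2, 7, -1), (-1, 7, 2), (2, 5, -4)
river cycle of g (length 6): (4, 5, -2), (-2, 7, 1), (1, 7, -2), (-2, 5, 4), (4, 3, -3), (-3, 3, 4)
cycles differ ⇒ inequivalent

no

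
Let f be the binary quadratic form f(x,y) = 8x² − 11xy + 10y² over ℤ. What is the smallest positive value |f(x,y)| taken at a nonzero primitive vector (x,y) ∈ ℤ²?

translate: b→5 (≡-11 mod 16), so (8,-11,10)→(8,5,7)
flip: (8,5,7)→(7,-5,8)
reduced (well bottom): (7,-5,8) with a≤c, −a<b≤a
well minimum = a = 7

7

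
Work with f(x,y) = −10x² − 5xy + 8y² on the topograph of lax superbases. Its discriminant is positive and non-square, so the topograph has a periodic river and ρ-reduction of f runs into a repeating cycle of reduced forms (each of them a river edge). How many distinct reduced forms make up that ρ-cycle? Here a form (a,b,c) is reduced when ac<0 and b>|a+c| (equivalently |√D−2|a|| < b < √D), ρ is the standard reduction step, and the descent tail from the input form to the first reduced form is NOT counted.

D = 345, ⌊√D⌋ = 18
descent: ρ → (8,5,-10)  [lands on river]
river: ρ → (-10,15,3)
river: ρ → (3,15,-10)
river: ρ → (-10,5,8)
river: ρ → (8,11,-7)
river: ρ → (-7,17,2)
river: ρ → (2,15,-15)
river: ρ → (-15,15,2)
river: ρ → (2,17,-7)
river: ρ → (-7,11,8)
ρ-cycle length = 10 (tail of 1 descent step not counted)

10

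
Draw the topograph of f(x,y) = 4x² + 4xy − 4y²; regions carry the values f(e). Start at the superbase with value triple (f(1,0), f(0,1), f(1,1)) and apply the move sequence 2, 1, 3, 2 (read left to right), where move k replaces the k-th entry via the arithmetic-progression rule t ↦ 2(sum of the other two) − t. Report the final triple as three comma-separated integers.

start (4,-4,4) = (f(1,0),f(0,1),f(1,1))
replace slot 2: 2·(4+4) − (-4) = 20 → (4,20,4)
replace slot 1: 2·(20+4) − 4 = 44 → (44,20,4)
replace slot 3: 2·(44+20) − 4 = 124 → (44,20,124)
replace slot 2: 2·(44+124) − 20 = 316 → (44,316,124)

44,316,124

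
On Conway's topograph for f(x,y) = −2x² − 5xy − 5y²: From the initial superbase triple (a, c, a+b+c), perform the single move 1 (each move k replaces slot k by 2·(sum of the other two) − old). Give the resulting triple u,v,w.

start (-2,-5,-12) = (f(1,0),f(0,1),f(1,1))
replace slot 1: 2·((-5)+(-12)) − (-2) = -32 → (-32,-5,-12)

-32,-5,-12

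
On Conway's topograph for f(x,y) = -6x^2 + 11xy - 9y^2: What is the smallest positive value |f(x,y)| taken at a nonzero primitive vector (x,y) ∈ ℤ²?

translate: b→1 (≡-11 mod 12), so (6,-11,9)→(6,1,4)
flip: (6,1,4)→(4,-1,6)
reduced (well bottom): (4,-1,6) with a≤c, −a<b≤a
well minimum |f| = |-4| = 4 (negative-definite)

4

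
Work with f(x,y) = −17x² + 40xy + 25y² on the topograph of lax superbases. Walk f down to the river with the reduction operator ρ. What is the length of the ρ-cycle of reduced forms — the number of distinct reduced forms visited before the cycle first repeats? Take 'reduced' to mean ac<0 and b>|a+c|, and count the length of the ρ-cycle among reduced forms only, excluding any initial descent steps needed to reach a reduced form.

D = 3300, ⌊√D⌋ = 57
river: ρ → (25,10,-32)
river: ρ → (-32,54,3)
river: ρ → (3,54,-32)
river: ρ → (-32,10,25)
river: ρ → (25,40,-17)
river: ρ → (-17,28,37)
river: ρ → (37,46,-8)
river: ρ → (-8,50,25)
river: ρ → (25,50,-8)
river: ρ → (-8,46,37)
river: ρ → (37,28,-17)
river: ρ → (-17,40,25)
ρ-cycle length = 12 (tail of 0 descent steps not counted)

12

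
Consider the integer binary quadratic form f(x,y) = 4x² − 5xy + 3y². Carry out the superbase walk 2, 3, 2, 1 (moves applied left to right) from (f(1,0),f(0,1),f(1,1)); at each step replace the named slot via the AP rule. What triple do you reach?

start (4,3,2) = (f(1,0),f(0,1),f(1,1))
replace slot 2: 2·(4+2) − 3 = 9 → (4,9,2)
replace slot 3: 2·(4+9) − 2 = 24 → (4,9,24)
replace slot 2: 2·(4+24) − 9 = 47 → (4,47,24)
replace slot 1: 2·(47+24) − 4 = 138 → (138,47,24)

138,47,24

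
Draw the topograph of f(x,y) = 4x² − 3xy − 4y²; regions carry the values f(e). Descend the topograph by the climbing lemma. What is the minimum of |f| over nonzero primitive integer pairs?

descent: ρ → (-4,3,4)  [lands on river]
river: ρ → (4,5,-3)
river: ρ → (-3,7,2)
river: ρ → (2,5,-6)
river: ρ → (-6,7,1)
river: ρ → (1,7,-6)
river: ρ → (-6,5,2)
river: ρ → (2,7,-3)
river: ρ → (-3,5,4)
river: ρ → (4,3,-4)
river: ρ → (-4,5,3)
river: ρ → (3,7,-2)
river: ρ → (-2,5,6)
river: ρ → (6,7,-1)
river: ρ → (-1,7,6)
river: ρ → (6,5,-2)
river: ρ → (-2,7,3)
river: ρ → (3,5,-4)
closes: descent 1, river 18
min |a| on river = 1

1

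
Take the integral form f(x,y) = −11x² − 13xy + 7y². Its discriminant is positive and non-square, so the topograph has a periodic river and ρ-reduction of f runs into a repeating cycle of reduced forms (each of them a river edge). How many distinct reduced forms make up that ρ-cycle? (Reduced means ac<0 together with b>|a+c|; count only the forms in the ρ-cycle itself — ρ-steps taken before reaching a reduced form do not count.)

D = 477, ⌊√D⌋ = 21
descent: ρ → (7,13,-11)  [lands on river]
river: ρ → (-11,9,9)
river: ρ → (9,9,-11)
river: ρ → (-11,13,7)
river: ρ → (7,15,-9)
river: ρ → (-9,21,1)
river: ρ → (1,21,-9)
river: ρ → (-9,15,7)
ρ-cycle length = 8 (tail of 1 descent step not counted)

8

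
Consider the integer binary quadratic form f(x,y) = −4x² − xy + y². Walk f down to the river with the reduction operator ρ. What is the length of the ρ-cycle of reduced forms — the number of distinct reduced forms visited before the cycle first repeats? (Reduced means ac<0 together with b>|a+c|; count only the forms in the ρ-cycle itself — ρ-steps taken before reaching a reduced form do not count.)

D = 17, ⌊√D⌋ = 4
descent: ρ → (1,3,-2)  [lands on river]
river: ρ → (-2,1,2)
river: ρ → (2,3,-1)
river: ρ → (-1,3,2)
river: ρ → (2,1,-2)
river: ρ → (-2,3,1)
ρ-cycle length = 6 (tail of 1 descent step not counted)

6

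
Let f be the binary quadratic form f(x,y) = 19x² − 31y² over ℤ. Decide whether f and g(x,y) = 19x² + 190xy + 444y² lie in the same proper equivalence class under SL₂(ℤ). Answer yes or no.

D₁ = 2356, D₂ = 2356
river cycle of f (length 40): (19, 38, -12), (-12, 34, 25), (25, 16, -21), (-21, 26, 20), (20, 14, -27), (-27, 40, 7), (7, 44, -15), (-15, 46, 4), (4, 42, -37), (-37, 32, 9), … (30 more)
river cycle of g (length 40): (19, 38, -12), (-12, 34, 25), (25, 16, -21), (-21, 26, 20), (20, 14, -27), (-27, 40, 7), (7, 44, -15), (-15, 46, 4), (4, 42, -37), (-37, 32, 9), … (30 more)
cycles coincide ⇒ equivalent

yes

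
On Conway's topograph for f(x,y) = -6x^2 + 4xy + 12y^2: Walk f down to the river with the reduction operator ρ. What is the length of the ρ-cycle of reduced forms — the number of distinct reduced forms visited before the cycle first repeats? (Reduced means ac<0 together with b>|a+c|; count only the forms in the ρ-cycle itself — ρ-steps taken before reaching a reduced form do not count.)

D = 304, ⌊√D⌋ = 17
descent: ρ → (12,-4,-6)
descent: ρ → (-6,16,2)  [lands on river]
river: ρ → (2,16,-6)
river: ρ → (-6,8,10)
river: ρ → (10,12,-4)
river: ρ → (-4,12,10)
river: ρ → (10,8,-6)
ρ-cycle length = 6 (tail of 2 descent steps not counted)

6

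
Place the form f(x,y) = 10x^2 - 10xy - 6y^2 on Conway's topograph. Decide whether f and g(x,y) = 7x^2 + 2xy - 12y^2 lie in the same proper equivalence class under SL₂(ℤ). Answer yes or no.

D₁ = 340, D₂ = 340
river cycle of f (length 6): (-6, 10, 10), (10, 10, -6), (-6, 14, 6), (6, 10, -10), (-10, 10, 6), (6, 14, -6)
river cycle of g (length 14): (7, 16, -3), (-3, 14, 12), (12, 10, -5), (-5, 10, 12), (12, 14, -3), (-3, 16, 7), (7, 12, -7), (-7, 16, 3), (3, 14, -12), (-12, 10, 5), … (4 more)
cycles differ ⇒ inequivalent

no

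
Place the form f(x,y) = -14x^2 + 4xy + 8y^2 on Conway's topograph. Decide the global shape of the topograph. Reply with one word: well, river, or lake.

D = b²−4ac = 4² − 4·(-14)·8 = 464
D > 0 non-square ⇒ indefinite ⇒ periodic river

river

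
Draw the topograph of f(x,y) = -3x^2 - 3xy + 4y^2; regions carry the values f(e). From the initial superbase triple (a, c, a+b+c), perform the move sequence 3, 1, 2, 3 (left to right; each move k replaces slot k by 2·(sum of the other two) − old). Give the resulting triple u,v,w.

start (-3,4,-2) = (f(1,0),f(0,1),f(1,1))
replace slot 3: 2·((-3)+4) − (-2) = 4 → (-3,4,4)
replace slot 1: 2·(4+4) − (-3) = 19 → (19,4,4)
replace slot 2: 2·(19+4) − 4 = 42 → (19,42,4)
replace slot 3: 2·(19+42) − 4 = 118 → (19,42,118)

19,42,118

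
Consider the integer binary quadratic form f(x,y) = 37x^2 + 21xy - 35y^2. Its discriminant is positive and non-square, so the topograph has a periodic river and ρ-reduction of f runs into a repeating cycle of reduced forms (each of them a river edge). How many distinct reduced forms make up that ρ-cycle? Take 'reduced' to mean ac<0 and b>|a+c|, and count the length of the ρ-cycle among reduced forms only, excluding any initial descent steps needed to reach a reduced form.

D = 5621, ⌊√D⌋ = 74
river: ρ → (-35,49,23)
river: ρ → (23,43,-41)
river: ρ → (-41,39,25)
river: ρ → (25,61,-19)
river: ρ → (-19,53,37)
river: ρ → (37,21,-35)
ρ-cycle length = 6 (tail of 0 descent steps not counted)

6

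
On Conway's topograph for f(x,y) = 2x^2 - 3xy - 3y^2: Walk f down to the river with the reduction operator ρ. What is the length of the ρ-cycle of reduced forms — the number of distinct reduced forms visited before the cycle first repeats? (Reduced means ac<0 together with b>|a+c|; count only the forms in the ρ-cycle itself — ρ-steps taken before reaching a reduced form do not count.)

D = 33, ⌊√D⌋ = 5
descent: ρ → (-3,3,2)  [lands on river]
river: ρ → (2,5,-1)
river: ρ → (-1,5,2)
river: ρ → (2,3,-3)
ρ-cycle length = 4 (tail of 1 descent step not counted)

4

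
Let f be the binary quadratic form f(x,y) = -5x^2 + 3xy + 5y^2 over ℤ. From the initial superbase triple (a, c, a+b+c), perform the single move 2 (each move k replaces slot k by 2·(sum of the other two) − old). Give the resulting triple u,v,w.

start (-5,5,3) = (f(1,0),f(0,1),f(1,1))
replace slot 2: 2·((-5)+3) − 5 = -9 → (-5,-9,3)

-5,-9,3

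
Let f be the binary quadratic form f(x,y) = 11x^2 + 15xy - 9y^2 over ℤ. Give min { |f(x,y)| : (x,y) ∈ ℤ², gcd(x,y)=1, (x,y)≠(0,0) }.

river: ρ → (-9,21,5)
river: ρ → (5,19,-13)
river: ρ → (-13,7,11)
river: ρ → (11,15,-9)
closes: descent 0, river 4
min |a| on river = 5

5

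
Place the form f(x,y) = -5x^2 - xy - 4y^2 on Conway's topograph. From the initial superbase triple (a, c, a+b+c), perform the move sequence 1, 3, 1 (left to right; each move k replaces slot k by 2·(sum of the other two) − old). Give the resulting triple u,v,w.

start (-5,-4,-10) = (f(1,0),f(0,1),f(1,1))
replace slot 1: 2·((-4)+(-10)) − (-5) = -23 → (-23,-4,-10)
replace slot 3: 2·((-23)+(-4)) − (-10) = -44 → (-23,-4,-44)
replace slot 1: 2·((-4)+(-44)) − (-23) = -73 → (-73,-4,-44)

-73,-4,-44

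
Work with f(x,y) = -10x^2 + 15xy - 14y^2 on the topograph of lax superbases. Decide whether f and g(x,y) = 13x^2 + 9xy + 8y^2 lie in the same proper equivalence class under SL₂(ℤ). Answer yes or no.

D₁ = -335, D₂ = -335
f is negative-definite; reduce −f:
−f: translate: b→5 (≡-15 mod 20), so (10,-15,14)→(10,5,9)
−f: flip: (10,5,9)→(9,-5,10)
−f: reduced (well bottom): (9,-5,10) with a≤c, −a<b≤a
flip sign back: reduced form of f is (-9,5,-10)
g: flip: (13,9,8)→(8,-9,13)
g: translate: b→7 (≡-9 mod 16), so (8,-9,13)→(8,7,12)
g: reduced (well bottom): (8,7,12) with a≤c, −a<b≤a
reduced forms (-9, 5, -10) vs (8, 7, 12) ⇒ inequivalent

no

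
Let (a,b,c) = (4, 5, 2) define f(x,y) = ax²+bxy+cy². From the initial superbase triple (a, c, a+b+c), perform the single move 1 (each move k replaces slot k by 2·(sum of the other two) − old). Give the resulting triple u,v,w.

start (4,2,11) = (f(1,0),f(0,1),f(1,1))
replace slot 1: 2·(2+11) − 4 = 22 → (22,2,11)

22,2,11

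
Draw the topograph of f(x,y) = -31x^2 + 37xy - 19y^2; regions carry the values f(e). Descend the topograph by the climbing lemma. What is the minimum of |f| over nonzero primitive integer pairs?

translate: b→25 (≡-37 mod 62), so (31,-37,19)→(31,25,13)
flip: (31,25,13)→(13,-25,31)
translate: b→1 (≡-25 mod 26), so (13,-25,31)→(13,1,19)
reduced (well bottom): (13,1,19) with a≤c, −a<b≤a
well minimum |f| = |-13| = 13 (negative-definite)

13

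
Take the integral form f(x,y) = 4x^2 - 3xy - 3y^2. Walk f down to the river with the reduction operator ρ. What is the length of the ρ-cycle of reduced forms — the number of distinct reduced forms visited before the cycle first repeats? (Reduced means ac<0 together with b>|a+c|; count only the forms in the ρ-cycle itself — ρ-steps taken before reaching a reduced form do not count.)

D = 57, ⌊√D⌋ = 7
descent: ρ → (-3,3,4)  [lands on river]
river: ρ → (4,5,-2)
river: ρ → (-2,7,1)
river: ρ → (1,7,-2)
river: ρ → (-2,5,4)
river: ρ → (4,3,-3)
ρ-cycle length = 6 (tail of 1 descent step not counted)

6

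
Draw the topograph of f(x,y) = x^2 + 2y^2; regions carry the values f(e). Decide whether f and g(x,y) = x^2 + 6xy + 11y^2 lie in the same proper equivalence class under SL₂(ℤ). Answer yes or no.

D₁ = -8, D₂ = -8
f: reduced (well bottom): (1,0,2) with a≤c, −a<b≤a
g: translate: b→0 (≡6 mod 2), so (1,6,11)→(1,0,2)
g: reduced (well bottom): (1,0,2) with a≤c, −a<b≤a
reduced forms (1, 0, 2) vs (1, 0, 2) ⇒ equivalent

yes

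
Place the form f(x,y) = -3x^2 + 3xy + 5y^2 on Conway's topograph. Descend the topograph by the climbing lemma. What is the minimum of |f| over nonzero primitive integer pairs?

river: ρ → (5,7,-1)
river: ρ → (-1,7,5)
river: ρ → (5,3,-3)
river: ρ → (-3,3,5)
closes: descent 0, river 4
min |a| on river = 1

1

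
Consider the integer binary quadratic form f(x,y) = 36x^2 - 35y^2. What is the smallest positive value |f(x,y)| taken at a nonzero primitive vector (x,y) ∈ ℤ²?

descent: ρ → (-35,70,1)  [lands on river]
river: ρ → (1,70,-35)
closes: descent 1, river 2
min |a| on river = 1

1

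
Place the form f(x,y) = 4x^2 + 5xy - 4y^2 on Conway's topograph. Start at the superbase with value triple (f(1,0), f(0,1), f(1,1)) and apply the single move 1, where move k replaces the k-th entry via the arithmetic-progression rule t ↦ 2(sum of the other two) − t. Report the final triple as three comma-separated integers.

start (4,-4,5) = (f(1,0),f(0,1),f(1,1))
replace slot 1: 2·((-4)+5) − 4 = -2 → (-2,-4,5)

-2,-4,5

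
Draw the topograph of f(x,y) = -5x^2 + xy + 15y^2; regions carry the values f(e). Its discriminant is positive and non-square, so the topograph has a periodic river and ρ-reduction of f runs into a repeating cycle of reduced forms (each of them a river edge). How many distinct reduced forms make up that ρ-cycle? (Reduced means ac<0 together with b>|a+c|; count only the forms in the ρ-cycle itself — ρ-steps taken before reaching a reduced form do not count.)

D = 301, ⌊√D⌋ = 17
descent: ρ → (15,-1,-5)
descent: ρ → (-5,11,9)  [lands on river]
river: ρ → (9,7,-7)
river: ρ → (-7,7,9)
river: ρ → (9,11,-5)
river: ρ → (-5,9,11)
river: ρ → (11,13,-3)
river: ρ → (-3,17,1)
river: ρ → (1,17,-3)
river: ρ → (-3,13,11)
river: ρ → (11,9,-5)
ρ-cycle length = 10 (tail of 2 descent steps not counted)

10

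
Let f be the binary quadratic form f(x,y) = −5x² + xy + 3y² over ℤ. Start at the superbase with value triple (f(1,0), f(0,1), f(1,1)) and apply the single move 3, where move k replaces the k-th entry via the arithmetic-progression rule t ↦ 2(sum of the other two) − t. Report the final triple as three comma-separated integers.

start (-5,3,-1) = (f(1,0),f(0,1),f(1,1))
replace slot 3: 2·((-5)+3) − (-1) = -3 → (-5,3,-3)

-5,3,-3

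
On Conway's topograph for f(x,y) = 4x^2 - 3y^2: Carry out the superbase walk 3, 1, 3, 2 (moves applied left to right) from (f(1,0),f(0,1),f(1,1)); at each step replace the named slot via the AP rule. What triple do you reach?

start (4,-3,1) = (f(1,0),f(0,1),f(1,1))
replace slot 3: 2·(4+(-3)) − 1 = 1 → (4,-3,1)
replace slot 1: 2·((-3)+1) − 4 = -8 → (-8,-3,1)
replace slot 3: 2·((-8)+(-3)) − 1 = -23 → (-8,-3,-23)
replace slot 2: 2·((-8)+(-23)) − (-3) = -59 → (-8,-59,-23)

-8,-59,-23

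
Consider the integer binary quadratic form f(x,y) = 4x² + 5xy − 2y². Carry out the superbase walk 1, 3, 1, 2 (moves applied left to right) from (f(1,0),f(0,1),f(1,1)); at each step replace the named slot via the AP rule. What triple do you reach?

start (4,-2,7) = (f(1,0),f(0,1),f(1,1))
replace slot 1: 2·((-2)+7) − 4 = 6 → (6,-2,7)
replace slot 3: 2·(6+(-2)) − 7 = 1 → (6,-2,1)
replace slot 1: 2·((-2)+1) − 6 = -8 → (-8,-2,1)
replace slot 2: 2·((-8)+1) − (-2) = -12 → (-8,-12,1)

-8,-12,1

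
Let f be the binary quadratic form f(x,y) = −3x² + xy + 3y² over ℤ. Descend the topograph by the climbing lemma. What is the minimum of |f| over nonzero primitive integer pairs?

river: ρ → (3,5,-1)
river: ρ → (-1,5,3)
river: ρ → (3,1,-3)
river: ρ → (-3,5,1)
river: ρ → (1,5,-3)
river: ρ → (-3,1,3)
closes: descent 0, river 6
min |a| on river = 1

1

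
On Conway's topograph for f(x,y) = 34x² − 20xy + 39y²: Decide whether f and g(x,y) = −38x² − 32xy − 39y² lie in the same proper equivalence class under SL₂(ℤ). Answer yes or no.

D₁ = -4904, D₂ = -4904
f: reduced (well bottom): (34,-20,39) with a≤c, −a<b≤a
g is negative-definite; reduce −g:
−g: reduced (well bottom): (38,32,39) with a≤c, −a<b≤a
flip sign back: reduced form of g is (-38,-32,-39)
reduced forms (34, -20, 39) vs (-38, -32, -39) ⇒ inequivalent

no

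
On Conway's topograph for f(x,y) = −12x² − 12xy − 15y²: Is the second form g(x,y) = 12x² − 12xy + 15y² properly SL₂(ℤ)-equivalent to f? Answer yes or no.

D₁ = -576, D₂ = -576
f is negative-definite; reduce −f:
−f: reduced (well bottom): (12,12,15) with a≤c, −a<b≤a
flip sign back: reduced form of f is (-12,-12,-15)
g: translate: b→12 (≡-12 mod 24), so (12,-12,15)→(12,12,15)
g: reduced (well bottom): (12,12,15) with a≤c, −a<b≤a
reduced forms (-12, -12, -15) vs (12, 12, 15) ⇒ inequivalent

no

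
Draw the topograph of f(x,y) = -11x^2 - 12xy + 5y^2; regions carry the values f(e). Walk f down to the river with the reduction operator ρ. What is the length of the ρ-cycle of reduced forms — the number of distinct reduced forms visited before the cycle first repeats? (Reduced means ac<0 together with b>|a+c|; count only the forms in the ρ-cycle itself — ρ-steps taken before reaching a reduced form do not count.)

D = 364, ⌊√D⌋ = 19
descent: ρ → (5,12,-11)  [lands on river]
river: ρ → (-11,10,6)
river: ρ → (6,14,-7)
river: ρ → (-7,14,6)
river: ρ → (6,10,-11)
river: ρ → (-11,12,5)
river: ρ → (5,18,-2)
river: ρ → (-2,18,5)
ρ-cycle length = 8 (tail of 1 descent step not counted)

8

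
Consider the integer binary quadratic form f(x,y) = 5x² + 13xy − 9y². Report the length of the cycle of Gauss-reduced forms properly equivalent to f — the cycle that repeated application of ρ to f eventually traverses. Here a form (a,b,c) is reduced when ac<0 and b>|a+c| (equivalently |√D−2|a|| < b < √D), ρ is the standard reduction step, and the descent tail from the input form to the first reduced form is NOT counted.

D = 349, ⌊√D⌋ = 18
river: ρ → (-9,5,9)
river: ρ → (9,13,-5)
river: ρ → (-5,17,3)
river: ρ → (3,13,-15)
river: ρ → (-15,17,1)
river: ρ → (1,17,-15)
river: ρ → (-15,13,3)
river: ρ → (3,17,-5)
river: ρ → (-5,13,9)
river: ρ → (9,5,-9)
river: ρ → (-9,13,5)
river: ρ → (5,17,-3)
river: ρ → (-3,13,15)
river: ρ → (15,17,-1)
river: ρ → (-1,17,15)
river: ρ → (15,13,-3)
river: ρ → (-3,17,5)
river: ρ → (5,13,-9)
ρ-cycle length = 18 (tail of 0 descent steps not counted)

18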